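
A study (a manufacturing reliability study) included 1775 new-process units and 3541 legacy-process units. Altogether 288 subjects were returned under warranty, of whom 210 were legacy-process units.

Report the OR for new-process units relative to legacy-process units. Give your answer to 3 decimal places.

OR: 0.729

new-process units with the outcome: 288 − 210 = 78
new-process units without the outcome: 1775 − 78 = 1697
legacy-process units without the outcome: 3541 − 210 = 3331
odds, new-process units = 78/1697 = 0.04596
odds, legacy-process units = 210/3331 = 0.06304
OR = 0.04596 / 0.06304 = 0.729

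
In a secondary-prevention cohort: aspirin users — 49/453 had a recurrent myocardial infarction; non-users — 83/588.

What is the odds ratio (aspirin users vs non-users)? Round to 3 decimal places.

OR = (49 × 505) / (404 × 83) = 24745/33532 ≈ 0.738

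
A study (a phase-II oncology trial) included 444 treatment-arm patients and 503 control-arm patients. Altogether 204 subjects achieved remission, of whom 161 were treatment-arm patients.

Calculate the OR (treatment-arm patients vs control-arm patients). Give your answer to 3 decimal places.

OR: 6.086

treatment-arm patients without the outcome: 444 − 161 = 283
control-arm patients with the outcome: 204 − 161 = 43
control-arm patients without the outcome: 503 − 43 = 460
OR = (161 × 460) / (283 × 43) = 74060/12169 ≈ 6.086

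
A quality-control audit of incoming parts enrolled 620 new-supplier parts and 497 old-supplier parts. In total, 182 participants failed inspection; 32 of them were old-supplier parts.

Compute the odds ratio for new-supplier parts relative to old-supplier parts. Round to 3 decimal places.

4.638

new-supplier parts with the outcome: 182 − 32 = 150
new-supplier parts without the outcome: 620 − 150 = 470
old-supplier parts without the outcome: 497 − 32 = 465
OR = (150 × 465) / (470 × 32) = 69750/15040 ≈ 4.638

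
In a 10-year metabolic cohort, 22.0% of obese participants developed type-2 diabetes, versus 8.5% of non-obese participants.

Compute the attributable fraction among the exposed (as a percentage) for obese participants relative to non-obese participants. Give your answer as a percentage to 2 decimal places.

AR% = (0.2200 − 0.0850) / 0.2200 = 0.6136 → 61.36%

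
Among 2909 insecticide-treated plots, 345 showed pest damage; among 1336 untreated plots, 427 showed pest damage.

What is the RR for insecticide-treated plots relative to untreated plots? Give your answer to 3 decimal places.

RR = 0.371

risk, insecticide-treated plots = 345/2909 = 0.1186
risk, untreated plots = 427/1336 = 0.3196
RR = 0.1186 / 0.3196 = 0.371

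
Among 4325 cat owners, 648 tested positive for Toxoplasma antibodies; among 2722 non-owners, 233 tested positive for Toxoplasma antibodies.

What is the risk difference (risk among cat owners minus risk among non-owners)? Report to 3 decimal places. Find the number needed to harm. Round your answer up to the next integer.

risk, cat owners = 648/4325 = 0.1498
risk, non-owners = 233/2722 = 0.0856
risk difference = 0.1498 − 0.0856 = 0.064
absolute risk difference = 0.064228
1 / 0.064228 = 15.570 → round up → 16

RD = 0.064; NNH = 16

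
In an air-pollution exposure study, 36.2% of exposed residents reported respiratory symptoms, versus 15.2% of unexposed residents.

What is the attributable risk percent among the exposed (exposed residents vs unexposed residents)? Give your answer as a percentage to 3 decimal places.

AR% = (0.3620 − 0.1520) / 0.3620 = 0.5801 → 58.011%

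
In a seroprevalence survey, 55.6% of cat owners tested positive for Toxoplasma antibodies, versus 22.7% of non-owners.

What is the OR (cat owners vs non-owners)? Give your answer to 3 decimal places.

4.264

odds, cat owners = 0.5560/0.4440 = 1.2523
odds, non-owners = 0.2270/0.7730 = 0.2937
OR = 1.2523 / 0.2937 = 4.264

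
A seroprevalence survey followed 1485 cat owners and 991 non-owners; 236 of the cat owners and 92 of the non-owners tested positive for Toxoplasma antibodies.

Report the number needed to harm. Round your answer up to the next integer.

NNH: 16

risk, cat owners = 236/1485 = 0.158923
risk, non-owners = 92/991 = 0.092836
absolute risk difference = 0.066087
1 / 0.066087 = 15.132 → round up → 16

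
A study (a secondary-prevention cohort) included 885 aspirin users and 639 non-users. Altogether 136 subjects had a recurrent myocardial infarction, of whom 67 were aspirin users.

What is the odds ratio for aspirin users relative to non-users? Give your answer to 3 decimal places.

OR = 0.677

aspirin users without the outcome: 885 − 67 = 818
non-users with the outcome: 136 − 67 = 69
non-users without the outcome: 639 − 69 = 570
OR = (67 × 570) / (818 × 69) = 38190/56442 ≈ 0.677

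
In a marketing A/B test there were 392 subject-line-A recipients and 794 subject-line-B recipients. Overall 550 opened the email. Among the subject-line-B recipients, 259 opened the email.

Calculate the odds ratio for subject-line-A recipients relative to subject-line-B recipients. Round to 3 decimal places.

subject-line-A recipients with the outcome: 550 − 259 = 291
subject-line-A recipients without the outcome: 392 − 291 = 101
subject-line-B recipients without the outcome: 794 − 259 = 535
OR = (291 × 535) / (101 × 259) = 155685/26159 ≈ 5.951

OR: 5.951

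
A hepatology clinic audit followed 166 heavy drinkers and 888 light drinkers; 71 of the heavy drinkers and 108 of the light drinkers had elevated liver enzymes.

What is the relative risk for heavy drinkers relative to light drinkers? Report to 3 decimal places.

risk, heavy drinkers = 71/166 = 0.4277
risk, light drinkers = 108/888 = 0.1216
RR = 0.4277 / 0.1216 = 3.517

RR ≈ 3.517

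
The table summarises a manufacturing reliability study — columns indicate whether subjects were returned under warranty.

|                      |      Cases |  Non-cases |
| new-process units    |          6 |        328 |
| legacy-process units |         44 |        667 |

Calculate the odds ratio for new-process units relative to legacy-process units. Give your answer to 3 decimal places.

OR = (6 × 667) / (328 × 44) = 4002/14432 ≈ 0.277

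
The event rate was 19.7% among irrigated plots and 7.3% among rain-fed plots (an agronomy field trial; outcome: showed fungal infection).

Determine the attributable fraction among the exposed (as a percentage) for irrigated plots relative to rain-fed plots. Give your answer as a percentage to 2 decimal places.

AR% = (0.1970 − 0.0730) / 0.1970 = 0.6294 → 62.94%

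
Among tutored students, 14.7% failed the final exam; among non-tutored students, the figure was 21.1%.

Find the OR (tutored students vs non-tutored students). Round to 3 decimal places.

odds, tutored students = 0.1470/0.8530 = 0.1723
odds, non-tutored students = 0.2110/0.7890 = 0.2674
OR = 0.1723 / 0.2674 = 0.644

0.644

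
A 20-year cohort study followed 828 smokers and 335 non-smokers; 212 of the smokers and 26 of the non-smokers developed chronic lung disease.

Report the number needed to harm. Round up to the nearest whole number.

risk, smokers = 212/828 = 0.256039
risk, non-smokers = 26/335 = 0.077612
absolute risk difference = 0.178427
1 / 0.178427 = 5.605 → round up → 6

NNH: 6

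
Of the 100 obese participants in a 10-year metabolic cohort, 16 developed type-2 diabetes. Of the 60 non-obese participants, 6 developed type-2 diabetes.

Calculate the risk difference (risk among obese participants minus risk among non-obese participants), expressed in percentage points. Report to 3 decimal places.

risk, obese participants = 16/100 = 0.1600
risk, non-obese participants = 6/60 = 0.1000
risk difference = 0.1600 − 0.1000 = 0.0600 → 6.000 percentage points

RD: 6.000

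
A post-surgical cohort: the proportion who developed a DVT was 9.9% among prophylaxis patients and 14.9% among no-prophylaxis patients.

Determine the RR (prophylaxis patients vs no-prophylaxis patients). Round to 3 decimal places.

RR = 0.0990 / 0.1490 = 0.664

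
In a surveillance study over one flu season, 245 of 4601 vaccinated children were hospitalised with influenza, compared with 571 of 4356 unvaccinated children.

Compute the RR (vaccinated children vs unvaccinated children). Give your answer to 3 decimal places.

risk, vaccinated children = 245/4601 = 0.0532
risk, unvaccinated children = 571/4356 = 0.1311
RR = 0.0532 / 0.1311 = 0.406

RR ≈ 0.406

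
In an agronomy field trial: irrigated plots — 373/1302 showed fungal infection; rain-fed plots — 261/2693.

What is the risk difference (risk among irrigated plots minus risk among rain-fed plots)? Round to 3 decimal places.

risk, irrigated plots = 373/1302 = 0.2865
risk, rain-fed plots = 261/2693 = 0.0969
risk difference = 0.2865 − 0.0969 = 0.190

0.190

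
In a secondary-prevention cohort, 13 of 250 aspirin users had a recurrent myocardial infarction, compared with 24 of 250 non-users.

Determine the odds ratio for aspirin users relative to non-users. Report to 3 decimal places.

OR = (13 × 226) / (237 × 24) = 2938/5688 ≈ 0.517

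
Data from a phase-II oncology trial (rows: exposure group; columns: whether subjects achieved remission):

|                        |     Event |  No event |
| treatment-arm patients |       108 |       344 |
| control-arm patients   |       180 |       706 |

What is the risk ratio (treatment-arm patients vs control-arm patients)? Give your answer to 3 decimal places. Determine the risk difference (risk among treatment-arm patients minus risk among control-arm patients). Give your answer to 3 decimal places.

RR = 1.176; RD = 0.036

risk, treatment-arm patients = 108/452 = 0.2389
risk, control-arm patients = 180/886 = 0.2032
RR = 0.2389 / 0.2032 = 1.176
risk difference = 0.2389 − 0.2032 = 0.036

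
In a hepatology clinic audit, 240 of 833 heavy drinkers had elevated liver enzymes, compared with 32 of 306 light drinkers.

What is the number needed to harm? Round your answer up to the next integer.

NNH: 6

risk, heavy drinkers = 240/833 = 0.288115
risk, light drinkers = 32/306 = 0.104575
absolute risk difference = 0.183540
1 / 0.183540 = 5.448 → round up → 6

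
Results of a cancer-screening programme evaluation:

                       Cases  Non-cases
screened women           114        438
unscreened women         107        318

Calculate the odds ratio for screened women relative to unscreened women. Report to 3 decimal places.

0.774

odds, screened women = 114/438 = 0.2603
odds, unscreened women = 107/318 = 0.3365
OR = 0.2603 / 0.3365 = 0.774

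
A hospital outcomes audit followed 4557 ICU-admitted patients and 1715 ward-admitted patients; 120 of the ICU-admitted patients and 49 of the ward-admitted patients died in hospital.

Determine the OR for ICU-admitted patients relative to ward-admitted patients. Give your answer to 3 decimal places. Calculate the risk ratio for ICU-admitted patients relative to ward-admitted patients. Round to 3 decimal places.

odds, ICU-admitted patients = 120/4437 = 0.02705
odds, ward-admitted patients = 49/1666 = 0.02941
OR = 0.02705 / 0.02941 = 0.920
risk, ICU-admitted patients = 120/4557 = 0.02633
risk, ward-admitted patients = 49/1715 = 0.02857
RR = 0.02633 / 0.02857 = 0.922

OR = 0.920; RR = 0.922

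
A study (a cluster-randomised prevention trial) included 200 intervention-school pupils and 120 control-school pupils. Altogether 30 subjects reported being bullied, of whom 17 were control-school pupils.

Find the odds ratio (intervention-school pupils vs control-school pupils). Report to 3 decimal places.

OR = 0.421

intervention-school pupils with the outcome: 30 − 17 = 13
intervention-school pupils without the outcome: 200 − 13 = 187
control-school pupils without the outcome: 120 − 17 = 103
OR = (13 × 103) / (187 × 17) = 1339/3179 ≈ 0.421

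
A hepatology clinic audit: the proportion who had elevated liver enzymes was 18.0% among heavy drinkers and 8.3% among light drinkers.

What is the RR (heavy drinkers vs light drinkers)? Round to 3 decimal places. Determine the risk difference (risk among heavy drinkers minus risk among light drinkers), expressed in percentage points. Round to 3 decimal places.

RR = 2.169; RD = 9.700

RR = 0.1800 / 0.0830 = 2.169
risk difference = 0.1800 − 0.0830 = 0.0970 → 9.700 percentage points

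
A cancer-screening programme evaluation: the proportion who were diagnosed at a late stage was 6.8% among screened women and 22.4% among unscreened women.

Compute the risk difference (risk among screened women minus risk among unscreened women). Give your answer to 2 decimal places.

risk difference = 0.0680 − 0.2240 = -0.16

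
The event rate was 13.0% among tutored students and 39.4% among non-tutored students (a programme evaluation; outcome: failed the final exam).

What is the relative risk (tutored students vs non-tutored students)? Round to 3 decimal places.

RR = 0.1300 / 0.3940 = 0.330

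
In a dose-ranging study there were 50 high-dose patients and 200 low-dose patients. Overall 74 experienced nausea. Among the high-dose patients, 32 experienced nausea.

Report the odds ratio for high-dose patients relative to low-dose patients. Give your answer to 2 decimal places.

high-dose patients without the outcome: 50 − 32 = 18
low-dose patients with the outcome: 74 − 32 = 42
low-dose patients without the outcome: 200 − 42 = 158
odds, high-dose patients = 32/18 = 1.7778
odds, low-dose patients = 42/158 = 0.2658
OR = 1.7778 / 0.2658 = 6.69

OR: 6.69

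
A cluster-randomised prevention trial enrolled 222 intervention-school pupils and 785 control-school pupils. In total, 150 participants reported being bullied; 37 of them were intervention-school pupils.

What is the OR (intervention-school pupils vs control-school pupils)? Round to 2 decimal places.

1.19

intervention-school pupils without the outcome: 222 − 37 = 185
control-school pupils with the outcome: 150 − 37 = 113
control-school pupils without the outcome: 785 − 113 = 672
odds, intervention-school pupils = 37/185 = 0.2000
odds, control-school pupils = 113/672 = 0.1682
OR = 0.2000 / 0.1682 = 1.19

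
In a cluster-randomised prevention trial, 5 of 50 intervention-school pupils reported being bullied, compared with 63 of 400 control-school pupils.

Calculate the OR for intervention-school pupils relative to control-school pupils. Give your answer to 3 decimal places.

OR = (5 × 337) / (45 × 63) = 1685/2835 ≈ 0.594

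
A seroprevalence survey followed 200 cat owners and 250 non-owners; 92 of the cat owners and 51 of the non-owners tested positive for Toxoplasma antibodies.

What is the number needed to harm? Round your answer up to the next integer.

NNH = 4

risk, cat owners = 92/200 = 0.460000
risk, non-owners = 51/250 = 0.204000
absolute risk difference = 0.256000
1 / 0.256000 = 3.906 → round up → 4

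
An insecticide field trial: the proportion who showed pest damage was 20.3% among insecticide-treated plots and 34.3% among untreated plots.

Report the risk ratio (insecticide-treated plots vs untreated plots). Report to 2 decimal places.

RR = 0.2030 / 0.3430 = 0.59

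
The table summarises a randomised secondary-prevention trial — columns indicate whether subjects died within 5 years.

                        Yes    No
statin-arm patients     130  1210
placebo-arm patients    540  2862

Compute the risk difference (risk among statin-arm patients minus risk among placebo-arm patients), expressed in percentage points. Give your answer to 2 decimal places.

risk, statin-arm patients = 130/1340 = 0.0970
risk, placebo-arm patients = 540/3402 = 0.1587
risk difference = 0.0970 − 0.1587 = -0.0617 → -6.17 percentage points

-6.17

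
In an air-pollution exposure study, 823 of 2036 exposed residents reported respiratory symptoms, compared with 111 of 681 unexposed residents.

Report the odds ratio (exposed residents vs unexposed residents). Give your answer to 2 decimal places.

OR = (823 × 570) / (1213 × 111) = 469110/134643 ≈ 3.48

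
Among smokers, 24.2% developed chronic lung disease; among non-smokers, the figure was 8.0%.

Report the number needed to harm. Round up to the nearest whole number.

absolute risk difference = 0.162000
1 / 0.162000 = 6.173 → round up → 7

NNH = 7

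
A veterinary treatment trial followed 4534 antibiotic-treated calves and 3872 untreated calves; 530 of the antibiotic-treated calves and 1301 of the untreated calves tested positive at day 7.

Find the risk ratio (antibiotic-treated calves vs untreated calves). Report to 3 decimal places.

0.348

risk, antibiotic-treated calves = 530/4534 = 0.1169
risk, untreated calves = 1301/3872 = 0.3360
RR = 0.1169 / 0.3360 = 0.348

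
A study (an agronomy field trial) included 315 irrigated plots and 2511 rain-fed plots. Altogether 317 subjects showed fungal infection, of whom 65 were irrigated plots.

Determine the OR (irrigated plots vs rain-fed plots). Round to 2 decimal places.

OR ≈ 2.33

irrigated plots without the outcome: 315 − 65 = 250
rain-fed plots with the outcome: 317 − 65 = 252
rain-fed plots without the outcome: 2511 − 252 = 2259
odds, irrigated plots = 65/250 = 0.2600
odds, rain-fed plots = 252/2259 = 0.1116
OR = 0.2600 / 0.1116 = 2.33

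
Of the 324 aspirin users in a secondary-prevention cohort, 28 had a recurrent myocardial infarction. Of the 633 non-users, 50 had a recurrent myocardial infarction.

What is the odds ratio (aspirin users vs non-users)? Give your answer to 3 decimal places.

OR = (28 × 583) / (296 × 50) = 16324/14800 ≈ 1.103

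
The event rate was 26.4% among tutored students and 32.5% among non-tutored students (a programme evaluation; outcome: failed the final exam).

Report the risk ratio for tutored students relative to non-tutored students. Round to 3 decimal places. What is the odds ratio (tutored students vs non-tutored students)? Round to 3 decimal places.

RR = 0.2640 / 0.3250 = 0.812
odds, tutored students = 0.2640/0.7360 = 0.3587
odds, non-tutored students = 0.3250/0.6750 = 0.4815
OR = 0.3587 / 0.4815 = 0.745

RR = 0.812; OR = 0.745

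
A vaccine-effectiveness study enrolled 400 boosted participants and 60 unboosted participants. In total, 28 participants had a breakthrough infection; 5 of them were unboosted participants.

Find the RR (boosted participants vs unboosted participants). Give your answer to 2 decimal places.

0.69

boosted participants with the outcome: 28 − 5 = 23
boosted participants without the outcome: 400 − 23 = 377
unboosted participants without the outcome: 60 − 5 = 55
risk, boosted participants = 23/400 = 0.0575
risk, unboosted participants = 5/60 = 0.0833
RR = 0.0575 / 0.0833 = 0.69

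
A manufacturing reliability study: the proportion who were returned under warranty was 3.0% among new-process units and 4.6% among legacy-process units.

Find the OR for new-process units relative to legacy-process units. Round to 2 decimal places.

OR = 0.64

odds, new-process units = 0.03000/0.97000 = 0.03093
odds, legacy-process units = 0.04600/0.95400 = 0.04822
OR = 0.03093 / 0.04822 = 0.64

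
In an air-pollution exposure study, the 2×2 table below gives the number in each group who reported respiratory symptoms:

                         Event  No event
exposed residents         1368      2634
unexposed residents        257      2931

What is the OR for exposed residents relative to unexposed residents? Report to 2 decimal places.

OR = (1368 × 2931) / (2634 × 257) = 4009608/676938 ≈ 5.92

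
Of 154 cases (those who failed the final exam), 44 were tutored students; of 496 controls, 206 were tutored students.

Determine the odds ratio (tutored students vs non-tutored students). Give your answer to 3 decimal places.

OR ≈ 0.563

odds, tutored students = 44/206 = 0.2136
odds, non-tutored students = 110/290 = 0.3793
OR = 0.2136 / 0.3793 = 0.563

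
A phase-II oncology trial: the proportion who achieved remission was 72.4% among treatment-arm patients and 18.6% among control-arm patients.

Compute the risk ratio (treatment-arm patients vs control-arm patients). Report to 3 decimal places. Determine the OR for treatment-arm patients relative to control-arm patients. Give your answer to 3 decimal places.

RR = 0.7240 / 0.1860 = 3.892
odds, treatment-arm patients = 0.7240/0.2760 = 2.6232
odds, control-arm patients = 0.1860/0.8140 = 0.2285
OR = 2.6232 / 0.2285 = 11.480

RR = 3.892; OR = 11.480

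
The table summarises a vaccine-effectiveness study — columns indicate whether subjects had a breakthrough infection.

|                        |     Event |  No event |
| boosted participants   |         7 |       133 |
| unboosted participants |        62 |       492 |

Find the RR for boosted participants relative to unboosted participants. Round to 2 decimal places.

risk, boosted participants = 7/140 = 0.0500
risk, unboosted participants = 62/554 = 0.1119
RR = 0.0500 / 0.1119 = 0.45

0.45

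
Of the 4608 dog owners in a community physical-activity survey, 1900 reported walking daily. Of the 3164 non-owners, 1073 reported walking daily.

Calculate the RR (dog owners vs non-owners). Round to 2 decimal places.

1.22

risk, dog owners = 1900/4608 = 0.4123
risk, non-owners = 1073/3164 = 0.3391
RR = 0.4123 / 0.3391 = 1.22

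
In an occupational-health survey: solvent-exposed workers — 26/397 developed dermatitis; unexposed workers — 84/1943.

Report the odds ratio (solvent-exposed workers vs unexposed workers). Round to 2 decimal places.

OR: 1.55

odds, solvent-exposed workers = 26/371 = 0.07008
odds, unexposed workers = 84/1859 = 0.04519
OR = 0.07008 / 0.04519 = 1.55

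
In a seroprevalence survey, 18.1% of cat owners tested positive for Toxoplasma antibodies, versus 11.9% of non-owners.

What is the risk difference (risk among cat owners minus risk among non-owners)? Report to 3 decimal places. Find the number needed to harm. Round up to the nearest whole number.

RD = 0.062; NNH = 17

risk difference = 0.1810 − 0.1190 = 0.062
absolute risk difference = 0.062000
1 / 0.062000 = 16.129 → round up → 17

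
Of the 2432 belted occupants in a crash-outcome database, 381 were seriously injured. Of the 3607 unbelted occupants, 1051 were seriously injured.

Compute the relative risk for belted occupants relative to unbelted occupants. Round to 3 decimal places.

risk, belted occupants = 381/2432 = 0.1567
risk, unbelted occupants = 1051/3607 = 0.2914
RR = 0.1567 / 0.2914 = 0.538

0.538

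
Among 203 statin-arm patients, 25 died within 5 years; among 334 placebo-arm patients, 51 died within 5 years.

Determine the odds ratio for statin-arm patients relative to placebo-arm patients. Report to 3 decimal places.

0.779

odds, statin-arm patients = 25/178 = 0.1404
odds, placebo-arm patients = 51/283 = 0.1802
OR = 0.1404 / 0.1802 = 0.779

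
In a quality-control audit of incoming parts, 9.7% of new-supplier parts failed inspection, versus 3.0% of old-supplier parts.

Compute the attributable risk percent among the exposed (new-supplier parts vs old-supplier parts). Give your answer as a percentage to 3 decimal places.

AR% = (0.09700 − 0.03000) / 0.09700 = 0.6907 → 69.072%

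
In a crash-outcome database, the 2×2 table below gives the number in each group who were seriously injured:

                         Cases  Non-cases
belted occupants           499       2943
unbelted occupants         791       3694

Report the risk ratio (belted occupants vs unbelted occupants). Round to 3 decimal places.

RR: 0.822

risk, belted occupants = 499/3442 = 0.1450
risk, unbelted occupants = 791/4485 = 0.1764
RR = 0.1450 / 0.1764 = 0.822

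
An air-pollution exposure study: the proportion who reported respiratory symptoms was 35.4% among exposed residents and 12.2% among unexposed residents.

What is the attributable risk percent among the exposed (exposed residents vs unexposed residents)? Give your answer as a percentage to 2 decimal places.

AR% = (0.3540 − 0.1220) / 0.3540 = 0.6554 → 65.54%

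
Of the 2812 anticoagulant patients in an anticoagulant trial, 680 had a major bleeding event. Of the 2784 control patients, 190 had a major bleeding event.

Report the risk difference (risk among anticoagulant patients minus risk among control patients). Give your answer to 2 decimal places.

RD = 0.17

risk, anticoagulant patients = 680/2812 = 0.2418
risk, control patients = 190/2784 = 0.0682
risk difference = 0.2418 − 0.0682 = 0.17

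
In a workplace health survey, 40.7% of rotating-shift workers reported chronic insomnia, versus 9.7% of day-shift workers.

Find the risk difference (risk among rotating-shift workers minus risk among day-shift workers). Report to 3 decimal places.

risk difference = 0.4070 − 0.0970 = 0.310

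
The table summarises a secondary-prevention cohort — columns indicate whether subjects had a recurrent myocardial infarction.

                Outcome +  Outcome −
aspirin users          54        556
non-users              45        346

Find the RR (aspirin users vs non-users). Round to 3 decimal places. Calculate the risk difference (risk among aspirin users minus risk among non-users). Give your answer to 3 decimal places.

RR = 0.769; RD = -0.027

risk, aspirin users = 54/610 = 0.0885
risk, non-users = 45/391 = 0.1151
RR = 0.0885 / 0.1151 = 0.769
risk difference = 0.0885 − 0.1151 = -0.027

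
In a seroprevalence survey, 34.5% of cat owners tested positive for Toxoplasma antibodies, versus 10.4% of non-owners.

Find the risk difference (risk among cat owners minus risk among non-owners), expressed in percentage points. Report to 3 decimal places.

risk difference = 0.3450 − 0.1040 = 0.2410 → 24.100 percentage points

24.100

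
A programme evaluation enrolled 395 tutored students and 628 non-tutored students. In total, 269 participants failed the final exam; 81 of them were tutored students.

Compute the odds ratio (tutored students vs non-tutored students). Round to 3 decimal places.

OR ≈ 0.604

tutored students without the outcome: 395 − 81 = 314
non-tutored students with the outcome: 269 − 81 = 188
non-tutored students without the outcome: 628 − 188 = 440
odds, tutored students = 81/314 = 0.2580
odds, non-tutored students = 188/440 = 0.4273
OR = 0.2580 / 0.4273 = 0.604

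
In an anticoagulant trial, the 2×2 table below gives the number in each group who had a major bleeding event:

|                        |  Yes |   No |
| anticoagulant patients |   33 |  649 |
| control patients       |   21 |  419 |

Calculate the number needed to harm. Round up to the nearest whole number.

NNH: 1516

risk, anticoagulant patients = 33/682 = 0.048387
risk, control patients = 21/440 = 0.047727
absolute risk difference = 0.000660
1 / 0.000660 = 1515.152 → round up → 1516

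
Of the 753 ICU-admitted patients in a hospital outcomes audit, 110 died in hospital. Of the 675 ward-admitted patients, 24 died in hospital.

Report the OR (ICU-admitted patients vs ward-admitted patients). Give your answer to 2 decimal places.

odds, ICU-admitted patients = 110/643 = 0.17107
odds, ward-admitted patients = 24/651 = 0.03687
OR = 0.17107 / 0.03687 = 4.64

4.64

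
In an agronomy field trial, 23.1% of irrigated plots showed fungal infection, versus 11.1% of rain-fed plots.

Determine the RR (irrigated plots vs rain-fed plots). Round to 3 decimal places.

RR = 0.2310 / 0.1110 = 2.081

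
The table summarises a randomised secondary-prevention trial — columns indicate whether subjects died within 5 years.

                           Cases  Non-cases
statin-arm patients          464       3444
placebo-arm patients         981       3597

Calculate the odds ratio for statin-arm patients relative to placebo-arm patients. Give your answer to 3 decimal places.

OR = (464 × 3597) / (3444 × 981) = 1669008/3378564 ≈ 0.494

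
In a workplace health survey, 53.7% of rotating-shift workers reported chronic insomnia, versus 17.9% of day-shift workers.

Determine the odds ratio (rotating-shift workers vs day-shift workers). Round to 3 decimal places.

OR = 5.320

odds, rotating-shift workers = 0.5370/0.4630 = 1.1598
odds, day-shift workers = 0.1790/0.8210 = 0.2180
OR = 1.1598 / 0.2180 = 5.320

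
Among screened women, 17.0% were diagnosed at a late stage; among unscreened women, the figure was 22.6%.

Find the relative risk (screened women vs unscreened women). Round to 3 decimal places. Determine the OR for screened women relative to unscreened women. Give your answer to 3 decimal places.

RR = 0.1700 / 0.2260 = 0.752
odds, screened women = 0.1700/0.8300 = 0.2048
odds, unscreened women = 0.2260/0.7740 = 0.2920
OR = 0.2048 / 0.2920 = 0.701

RR = 0.752; OR = 0.701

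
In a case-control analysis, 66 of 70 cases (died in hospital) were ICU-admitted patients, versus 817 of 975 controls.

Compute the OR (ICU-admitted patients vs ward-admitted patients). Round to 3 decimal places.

OR = (66 × 158) / (817 × 4) = 10428/3268 ≈ 3.191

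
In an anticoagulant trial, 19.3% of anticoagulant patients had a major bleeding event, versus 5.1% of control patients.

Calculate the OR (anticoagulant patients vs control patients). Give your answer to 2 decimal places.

OR: 4.45

odds, anticoagulant patients = 0.1930/0.8070 = 0.2392
odds, control patients = 0.0510/0.9490 = 0.0537
OR = 0.2392 / 0.0537 = 4.45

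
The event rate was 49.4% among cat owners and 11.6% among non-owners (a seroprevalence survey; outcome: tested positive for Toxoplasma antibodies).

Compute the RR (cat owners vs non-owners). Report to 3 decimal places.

RR = 0.4940 / 0.1160 = 4.259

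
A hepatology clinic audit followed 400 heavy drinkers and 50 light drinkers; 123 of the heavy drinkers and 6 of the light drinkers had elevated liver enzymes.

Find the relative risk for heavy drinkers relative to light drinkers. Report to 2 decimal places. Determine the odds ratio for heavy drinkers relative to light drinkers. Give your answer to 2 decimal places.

RR = 2.56; OR = 3.26

risk, heavy drinkers = 123/400 = 0.3075
risk, light drinkers = 6/50 = 0.1200
RR = 0.3075 / 0.1200 = 2.56
OR = (123 × 44) / (277 × 6) = 5412/1662 ≈ 3.26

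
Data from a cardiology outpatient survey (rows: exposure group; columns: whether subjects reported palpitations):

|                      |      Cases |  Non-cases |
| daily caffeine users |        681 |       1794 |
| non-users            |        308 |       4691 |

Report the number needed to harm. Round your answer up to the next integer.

NNH: 5

risk, daily caffeine users = 681/2475 = 0.275152
risk, non-users = 308/4999 = 0.061612
absolute risk difference = 0.213539
1 / 0.213539 = 4.683 → round up → 5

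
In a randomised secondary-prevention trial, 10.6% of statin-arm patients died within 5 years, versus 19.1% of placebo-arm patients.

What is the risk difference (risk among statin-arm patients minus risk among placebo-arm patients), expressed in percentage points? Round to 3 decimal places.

-8.500

risk difference = 0.1060 − 0.1910 = -0.0850 → -8.500 percentage points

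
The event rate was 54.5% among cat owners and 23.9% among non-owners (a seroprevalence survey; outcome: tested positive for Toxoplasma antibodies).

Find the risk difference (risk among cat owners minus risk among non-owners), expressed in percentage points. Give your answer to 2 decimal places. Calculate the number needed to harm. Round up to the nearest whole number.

RD = 30.60; NNH = 4

risk difference = 0.5450 − 0.2390 = 0.3060 → 30.60 percentage points
absolute risk difference = 0.306000
1 / 0.306000 = 3.268 → round up → 4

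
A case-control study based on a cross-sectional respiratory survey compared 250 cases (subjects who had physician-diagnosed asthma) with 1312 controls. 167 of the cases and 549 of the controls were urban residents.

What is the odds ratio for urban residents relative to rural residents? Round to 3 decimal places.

OR = (167 × 763) / (549 × 83) = 127421/45567 ≈ 2.796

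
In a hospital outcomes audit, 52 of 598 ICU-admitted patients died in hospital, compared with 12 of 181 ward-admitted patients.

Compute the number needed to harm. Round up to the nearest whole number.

NNH ≈ 49

risk, ICU-admitted patients = 52/598 = 0.086957
risk, ward-admitted patients = 12/181 = 0.066298
absolute risk difference = 0.020658
1 / 0.020658 = 48.407 → round up → 49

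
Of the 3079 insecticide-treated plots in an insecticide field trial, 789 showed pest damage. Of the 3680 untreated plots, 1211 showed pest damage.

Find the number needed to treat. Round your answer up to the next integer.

14

risk, insecticide-treated plots = 789/3079 = 0.256252
risk, untreated plots = 1211/3680 = 0.329076
absolute risk difference = 0.072824
1 / 0.072824 = 13.732 → round up → 14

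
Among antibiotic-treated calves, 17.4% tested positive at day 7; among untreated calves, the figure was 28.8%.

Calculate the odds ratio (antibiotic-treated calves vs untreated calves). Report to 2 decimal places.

0.52

odds, antibiotic-treated calves = 0.1740/0.8260 = 0.2107
odds, untreated calves = 0.2880/0.7120 = 0.4045
OR = 0.2107 / 0.4045 = 0.52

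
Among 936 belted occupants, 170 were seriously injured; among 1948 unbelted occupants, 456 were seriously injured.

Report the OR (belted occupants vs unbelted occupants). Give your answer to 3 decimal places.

OR = (170 × 1492) / (766 × 456) = 253640/349296 ≈ 0.726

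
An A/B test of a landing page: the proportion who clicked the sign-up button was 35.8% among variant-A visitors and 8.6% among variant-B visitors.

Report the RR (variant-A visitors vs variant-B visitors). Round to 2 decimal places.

RR = 0.3580 / 0.0860 = 4.16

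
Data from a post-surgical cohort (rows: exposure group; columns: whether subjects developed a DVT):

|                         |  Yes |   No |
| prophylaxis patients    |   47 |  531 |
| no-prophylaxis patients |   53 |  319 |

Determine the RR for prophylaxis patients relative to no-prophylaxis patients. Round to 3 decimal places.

0.571

risk, prophylaxis patients = 47/578 = 0.0813
risk, no-prophylaxis patients = 53/372 = 0.1425
RR = 0.0813 / 0.1425 = 0.571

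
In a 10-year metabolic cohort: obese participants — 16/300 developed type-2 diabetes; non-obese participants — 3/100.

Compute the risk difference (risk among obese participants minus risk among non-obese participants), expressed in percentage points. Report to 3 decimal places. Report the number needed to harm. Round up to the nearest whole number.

risk, obese participants = 16/300 = 0.05333
risk, non-obese participants = 3/100 = 0.03000
risk difference = 0.05333 − 0.03000 = 0.02333 → 2.333 percentage points
absolute risk difference = 0.023333
1 / 0.023333 = 42.858 → round up → 43

RD = 2.333; NNH = 43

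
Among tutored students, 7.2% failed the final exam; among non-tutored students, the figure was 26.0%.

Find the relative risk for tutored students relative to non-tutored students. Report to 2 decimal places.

RR = 0.0720 / 0.2600 = 0.28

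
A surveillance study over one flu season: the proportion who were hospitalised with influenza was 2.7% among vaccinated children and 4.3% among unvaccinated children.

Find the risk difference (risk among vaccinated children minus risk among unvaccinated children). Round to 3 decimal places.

risk difference = 0.02700 − 0.04300 = -0.016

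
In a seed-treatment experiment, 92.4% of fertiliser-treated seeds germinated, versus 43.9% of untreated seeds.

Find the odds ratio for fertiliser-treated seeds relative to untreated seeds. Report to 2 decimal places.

15.54

odds, fertiliser-treated seeds = 0.9240/0.0760 = 12.1579
odds, untreated seeds = 0.4390/0.5610 = 0.7825
OR = 12.1579 / 0.7825 = 15.54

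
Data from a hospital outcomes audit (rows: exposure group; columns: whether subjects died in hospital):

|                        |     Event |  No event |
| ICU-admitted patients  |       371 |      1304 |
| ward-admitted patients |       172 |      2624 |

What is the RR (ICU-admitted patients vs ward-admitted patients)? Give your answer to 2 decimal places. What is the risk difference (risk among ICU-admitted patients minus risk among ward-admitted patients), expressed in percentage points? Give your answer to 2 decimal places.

RR = 3.60; RD = 16.00

risk, ICU-admitted patients = 371/1675 = 0.2215
risk, ward-admitted patients = 172/2796 = 0.0615
RR = 0.2215 / 0.0615 = 3.60
risk difference = 0.2215 − 0.0615 = 0.1600 → 16.00 percentage points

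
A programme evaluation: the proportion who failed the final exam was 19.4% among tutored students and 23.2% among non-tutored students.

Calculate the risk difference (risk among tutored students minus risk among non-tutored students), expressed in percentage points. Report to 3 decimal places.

risk difference = 0.1940 − 0.2320 = -0.0380 → -3.800 percentage points

RD: -3.800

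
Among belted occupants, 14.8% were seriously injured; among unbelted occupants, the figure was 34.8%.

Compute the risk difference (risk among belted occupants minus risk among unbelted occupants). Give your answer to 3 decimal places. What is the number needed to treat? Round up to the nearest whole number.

risk difference = 0.1480 − 0.3480 = -0.200
absolute risk difference = 0.200000
1 / 0.200000 = 5.000 → round up → 5

RD = -0.200; NNT = 5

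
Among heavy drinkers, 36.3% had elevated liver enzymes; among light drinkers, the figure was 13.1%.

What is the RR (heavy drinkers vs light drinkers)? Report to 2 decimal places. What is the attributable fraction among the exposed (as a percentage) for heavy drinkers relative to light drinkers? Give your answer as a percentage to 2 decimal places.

RR = 2.77; AR% = 63.91%

RR = 0.3630 / 0.1310 = 2.77
AR% = (0.3630 − 0.1310) / 0.3630 = 0.6391 → 63.91%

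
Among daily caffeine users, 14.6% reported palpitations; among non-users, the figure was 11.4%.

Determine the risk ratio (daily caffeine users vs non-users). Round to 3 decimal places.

RR = 0.1460 / 0.1140 = 1.281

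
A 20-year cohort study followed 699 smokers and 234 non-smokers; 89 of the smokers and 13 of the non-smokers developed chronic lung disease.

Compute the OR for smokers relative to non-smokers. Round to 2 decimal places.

OR = (89 × 221) / (610 × 13) = 19669/7930 ≈ 2.48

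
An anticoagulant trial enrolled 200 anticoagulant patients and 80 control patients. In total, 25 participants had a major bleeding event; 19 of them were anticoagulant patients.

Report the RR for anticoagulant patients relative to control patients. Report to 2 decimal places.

anticoagulant patients without the outcome: 200 − 19 = 181
control patients with the outcome: 25 − 19 = 6
control patients without the outcome: 80 − 6 = 74
risk, anticoagulant patients = 19/200 = 0.0950
risk, control patients = 6/80 = 0.0750
RR = 0.0950 / 0.0750 = 1.27

1.27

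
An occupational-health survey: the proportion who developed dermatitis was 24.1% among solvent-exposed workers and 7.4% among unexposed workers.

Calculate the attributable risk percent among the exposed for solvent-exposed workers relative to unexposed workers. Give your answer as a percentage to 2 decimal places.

AR% = (0.2410 − 0.0740) / 0.2410 = 0.6929 → 69.29%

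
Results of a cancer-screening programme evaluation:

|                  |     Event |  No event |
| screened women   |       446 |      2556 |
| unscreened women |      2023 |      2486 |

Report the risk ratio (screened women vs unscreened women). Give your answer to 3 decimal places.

risk, screened women = 446/3002 = 0.1486
risk, unscreened women = 2023/4509 = 0.4487
RR = 0.1486 / 0.4487 = 0.331

0.331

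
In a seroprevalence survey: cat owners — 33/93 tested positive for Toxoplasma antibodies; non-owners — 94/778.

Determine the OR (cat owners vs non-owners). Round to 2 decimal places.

OR = (33 × 684) / (60 × 94) = 22572/5640 ≈ 4.00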